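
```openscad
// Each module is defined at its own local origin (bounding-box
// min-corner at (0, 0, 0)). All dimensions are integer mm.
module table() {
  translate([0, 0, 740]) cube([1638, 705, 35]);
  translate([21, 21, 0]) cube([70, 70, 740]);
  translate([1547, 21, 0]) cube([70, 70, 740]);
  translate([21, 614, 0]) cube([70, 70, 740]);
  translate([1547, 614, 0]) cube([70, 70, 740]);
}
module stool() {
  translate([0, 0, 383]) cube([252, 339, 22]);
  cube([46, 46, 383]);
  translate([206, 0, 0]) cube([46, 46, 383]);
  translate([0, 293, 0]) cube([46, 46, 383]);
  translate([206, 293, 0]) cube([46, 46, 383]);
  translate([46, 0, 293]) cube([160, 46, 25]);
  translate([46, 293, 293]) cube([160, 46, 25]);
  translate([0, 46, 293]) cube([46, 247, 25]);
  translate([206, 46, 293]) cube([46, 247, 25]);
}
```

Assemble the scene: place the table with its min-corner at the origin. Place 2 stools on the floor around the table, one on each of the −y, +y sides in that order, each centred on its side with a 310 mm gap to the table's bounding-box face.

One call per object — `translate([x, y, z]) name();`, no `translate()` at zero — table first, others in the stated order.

table();
translate([693, -649, 0]) stool();
translate([693, 1015, 0]) stool();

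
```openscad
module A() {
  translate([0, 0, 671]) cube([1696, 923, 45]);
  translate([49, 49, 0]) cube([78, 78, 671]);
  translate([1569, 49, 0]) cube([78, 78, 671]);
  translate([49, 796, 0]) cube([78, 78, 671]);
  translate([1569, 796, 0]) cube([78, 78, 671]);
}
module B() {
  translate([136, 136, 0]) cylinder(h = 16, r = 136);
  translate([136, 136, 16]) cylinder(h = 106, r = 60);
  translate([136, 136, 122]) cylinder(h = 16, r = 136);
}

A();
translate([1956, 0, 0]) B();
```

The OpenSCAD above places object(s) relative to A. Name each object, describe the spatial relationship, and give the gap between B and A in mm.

A is a table. B is a spool. The spool is on the floor beside the table on its +x side. The gap between the spool and the table is 260 mm.

The spool's nearest face is 260 mm from the table's +x face.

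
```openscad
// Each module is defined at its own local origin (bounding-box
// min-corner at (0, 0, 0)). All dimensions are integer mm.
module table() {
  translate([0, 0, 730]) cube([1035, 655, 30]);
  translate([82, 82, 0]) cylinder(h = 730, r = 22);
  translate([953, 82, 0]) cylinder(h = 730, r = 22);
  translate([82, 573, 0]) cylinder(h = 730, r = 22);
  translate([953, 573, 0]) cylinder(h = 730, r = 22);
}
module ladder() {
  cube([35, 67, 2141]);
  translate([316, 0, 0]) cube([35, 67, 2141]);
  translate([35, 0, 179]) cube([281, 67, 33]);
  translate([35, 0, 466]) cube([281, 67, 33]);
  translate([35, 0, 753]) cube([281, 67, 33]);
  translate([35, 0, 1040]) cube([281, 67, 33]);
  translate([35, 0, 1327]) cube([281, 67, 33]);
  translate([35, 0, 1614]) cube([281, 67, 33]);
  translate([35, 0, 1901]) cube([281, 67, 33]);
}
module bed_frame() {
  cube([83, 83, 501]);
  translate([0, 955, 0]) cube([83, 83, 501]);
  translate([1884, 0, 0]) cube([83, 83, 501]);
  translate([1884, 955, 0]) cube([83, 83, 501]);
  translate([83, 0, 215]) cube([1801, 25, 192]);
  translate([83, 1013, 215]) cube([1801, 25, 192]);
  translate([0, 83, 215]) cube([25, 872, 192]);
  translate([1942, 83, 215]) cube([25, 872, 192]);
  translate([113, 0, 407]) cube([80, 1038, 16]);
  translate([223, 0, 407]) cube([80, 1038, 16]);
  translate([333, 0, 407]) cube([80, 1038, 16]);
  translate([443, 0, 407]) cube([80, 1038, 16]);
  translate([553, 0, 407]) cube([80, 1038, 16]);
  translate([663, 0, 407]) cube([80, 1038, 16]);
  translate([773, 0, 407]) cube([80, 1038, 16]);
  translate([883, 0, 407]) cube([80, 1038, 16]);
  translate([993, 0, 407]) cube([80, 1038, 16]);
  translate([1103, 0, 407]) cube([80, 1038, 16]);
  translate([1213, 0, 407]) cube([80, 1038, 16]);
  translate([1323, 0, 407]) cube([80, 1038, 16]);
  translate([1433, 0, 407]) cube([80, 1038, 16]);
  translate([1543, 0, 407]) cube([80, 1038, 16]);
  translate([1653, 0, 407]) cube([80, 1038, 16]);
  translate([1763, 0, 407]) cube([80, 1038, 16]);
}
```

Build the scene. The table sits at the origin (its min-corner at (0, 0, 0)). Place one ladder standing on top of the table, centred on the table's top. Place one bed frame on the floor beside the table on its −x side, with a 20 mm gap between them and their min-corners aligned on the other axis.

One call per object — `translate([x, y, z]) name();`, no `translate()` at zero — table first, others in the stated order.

table();
translate([342, 294, 760]) ladder();
translate([-1987, 0, 0]) bed_frame();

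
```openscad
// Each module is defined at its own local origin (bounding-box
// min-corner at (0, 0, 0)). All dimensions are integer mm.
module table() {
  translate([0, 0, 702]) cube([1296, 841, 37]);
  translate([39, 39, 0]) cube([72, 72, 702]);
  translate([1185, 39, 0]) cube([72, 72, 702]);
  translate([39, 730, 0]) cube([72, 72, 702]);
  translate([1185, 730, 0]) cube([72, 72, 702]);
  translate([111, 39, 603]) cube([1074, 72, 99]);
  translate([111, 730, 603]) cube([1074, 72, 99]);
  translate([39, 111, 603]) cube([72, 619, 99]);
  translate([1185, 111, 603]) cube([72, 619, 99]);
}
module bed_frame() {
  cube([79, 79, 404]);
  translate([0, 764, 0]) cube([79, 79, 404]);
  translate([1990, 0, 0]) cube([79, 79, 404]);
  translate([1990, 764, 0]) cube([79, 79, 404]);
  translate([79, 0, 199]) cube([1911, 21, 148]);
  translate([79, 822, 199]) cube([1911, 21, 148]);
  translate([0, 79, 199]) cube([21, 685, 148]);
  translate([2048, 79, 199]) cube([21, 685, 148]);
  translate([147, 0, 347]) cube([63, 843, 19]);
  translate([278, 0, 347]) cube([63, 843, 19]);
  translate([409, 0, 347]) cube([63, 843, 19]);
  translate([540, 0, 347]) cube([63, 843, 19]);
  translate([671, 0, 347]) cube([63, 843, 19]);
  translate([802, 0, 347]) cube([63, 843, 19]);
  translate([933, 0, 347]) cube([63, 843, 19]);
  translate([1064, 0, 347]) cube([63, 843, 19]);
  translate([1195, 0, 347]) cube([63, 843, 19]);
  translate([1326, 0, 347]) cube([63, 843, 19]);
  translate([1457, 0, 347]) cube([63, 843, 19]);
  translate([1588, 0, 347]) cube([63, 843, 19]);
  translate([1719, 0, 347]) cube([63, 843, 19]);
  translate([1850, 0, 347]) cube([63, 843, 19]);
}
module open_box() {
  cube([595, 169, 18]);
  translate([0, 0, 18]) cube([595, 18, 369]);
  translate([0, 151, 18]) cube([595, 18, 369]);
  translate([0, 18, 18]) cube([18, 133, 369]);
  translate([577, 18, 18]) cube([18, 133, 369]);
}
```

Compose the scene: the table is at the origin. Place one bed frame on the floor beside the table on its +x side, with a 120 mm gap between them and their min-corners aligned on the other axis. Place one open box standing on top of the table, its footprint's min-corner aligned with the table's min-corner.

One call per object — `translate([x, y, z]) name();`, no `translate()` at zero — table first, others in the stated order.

table();
translate([1416, 0, 0]) bed_frame();
translate([0, 0, 739]) open_box();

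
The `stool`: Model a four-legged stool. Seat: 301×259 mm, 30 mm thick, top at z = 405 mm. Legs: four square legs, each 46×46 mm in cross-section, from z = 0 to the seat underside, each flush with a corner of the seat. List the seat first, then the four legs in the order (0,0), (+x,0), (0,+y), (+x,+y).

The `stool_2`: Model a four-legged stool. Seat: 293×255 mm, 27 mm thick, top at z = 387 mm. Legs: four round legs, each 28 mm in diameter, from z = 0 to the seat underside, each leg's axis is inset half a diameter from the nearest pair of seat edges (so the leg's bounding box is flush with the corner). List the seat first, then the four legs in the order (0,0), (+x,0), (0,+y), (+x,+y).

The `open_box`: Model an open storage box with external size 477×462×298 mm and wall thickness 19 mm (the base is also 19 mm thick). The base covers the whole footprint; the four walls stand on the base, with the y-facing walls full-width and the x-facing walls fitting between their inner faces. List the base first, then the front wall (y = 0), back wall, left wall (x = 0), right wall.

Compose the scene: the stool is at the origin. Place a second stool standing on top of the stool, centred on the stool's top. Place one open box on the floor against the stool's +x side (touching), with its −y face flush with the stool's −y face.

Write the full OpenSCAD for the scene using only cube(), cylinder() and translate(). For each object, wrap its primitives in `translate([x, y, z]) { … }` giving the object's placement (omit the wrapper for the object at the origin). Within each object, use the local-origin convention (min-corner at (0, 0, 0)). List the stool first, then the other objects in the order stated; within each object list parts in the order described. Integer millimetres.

translate([0, 0, 375]) cube([301, 259, 30]);
cube([46, 46, 375]);
translate([255, 0, 0]) cube([46, 46, 375]);
translate([0, 213, 0]) cube([46, 46, 375]);
translate([255, 213, 0]) cube([46, 46, 375]);
translate([4, 2, 405]) {
  translate([0, 0, 360]) cube([293, 255, 27]);
  translate([14, 14, 0]) cylinder(h = 360, r = 14);
  translate([279, 14, 0]) cylinder(h = 360, r = 14);
  translate([14, 241, 0]) cylinder(h = 360, r = 14);
  translate([279, 241, 0]) cylinder(h = 360, r = 14);
}
translate([301, 0, 0]) {
  cube([477, 462, 19]);
  translate([0, 0, 19]) cube([477, 19, 279]);
  translate([0, 443, 19]) cube([477, 19, 279]);
  translate([0, 19, 19]) cube([19, 424, 279]);
  translate([458, 19, 19]) cube([19, 424, 279]);
}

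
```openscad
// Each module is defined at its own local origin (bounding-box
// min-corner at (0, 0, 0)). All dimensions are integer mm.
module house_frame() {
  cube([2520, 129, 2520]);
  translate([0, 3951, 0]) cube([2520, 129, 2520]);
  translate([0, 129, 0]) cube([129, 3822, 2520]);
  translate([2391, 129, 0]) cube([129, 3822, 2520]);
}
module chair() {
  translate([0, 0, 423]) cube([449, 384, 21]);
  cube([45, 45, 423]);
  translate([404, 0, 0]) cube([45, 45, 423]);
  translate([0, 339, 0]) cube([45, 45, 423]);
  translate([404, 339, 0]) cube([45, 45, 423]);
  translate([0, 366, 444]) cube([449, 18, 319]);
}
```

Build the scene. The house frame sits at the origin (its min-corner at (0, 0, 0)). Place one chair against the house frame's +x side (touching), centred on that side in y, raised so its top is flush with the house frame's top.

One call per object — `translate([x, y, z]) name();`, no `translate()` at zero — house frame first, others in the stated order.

house_frame();
translate([2520, 1848, 1757]) chair();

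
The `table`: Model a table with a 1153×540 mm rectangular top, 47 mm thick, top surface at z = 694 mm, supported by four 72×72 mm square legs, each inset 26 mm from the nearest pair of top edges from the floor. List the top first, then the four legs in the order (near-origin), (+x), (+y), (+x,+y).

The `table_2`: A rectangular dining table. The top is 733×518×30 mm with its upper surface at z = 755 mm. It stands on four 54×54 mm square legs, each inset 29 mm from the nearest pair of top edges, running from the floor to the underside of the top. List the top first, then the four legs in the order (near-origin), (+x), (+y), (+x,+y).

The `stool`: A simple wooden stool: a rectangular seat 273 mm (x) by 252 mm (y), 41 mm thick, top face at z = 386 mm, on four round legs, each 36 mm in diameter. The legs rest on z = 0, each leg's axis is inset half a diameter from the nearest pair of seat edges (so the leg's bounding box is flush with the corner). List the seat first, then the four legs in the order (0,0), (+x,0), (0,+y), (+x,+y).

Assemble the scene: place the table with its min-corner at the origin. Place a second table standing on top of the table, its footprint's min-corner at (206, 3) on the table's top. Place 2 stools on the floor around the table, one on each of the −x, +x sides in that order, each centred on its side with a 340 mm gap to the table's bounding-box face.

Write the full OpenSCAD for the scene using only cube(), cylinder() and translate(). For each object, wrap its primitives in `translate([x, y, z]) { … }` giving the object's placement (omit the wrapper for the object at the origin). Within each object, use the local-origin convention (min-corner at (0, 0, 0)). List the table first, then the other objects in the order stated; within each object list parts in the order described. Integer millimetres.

translate([0, 0, 647]) cube([1153, 540, 47]);
translate([26, 26, 0]) cube([72, 72, 647]);
translate([1055, 26, 0]) cube([72, 72, 647]);
translate([26, 442, 0]) cube([72, 72, 647]);
translate([1055, 442, 0]) cube([72, 72, 647]);
translate([206, 3, 694]) {
  translate([0, 0, 725]) cube([733, 518, 30]);
  translate([29, 29, 0]) cube([54, 54, 725]);
  translate([650, 29, 0]) cube([54, 54, 725]);
  translate([29, 435, 0]) cube([54, 54, 725]);
  translate([650, 435, 0]) cube([54, 54, 725]);
}
translate([-613, 144, 0]) {
  translate([0, 0, 345]) cube([273, 252, 41]);
  translate([18, 18, 0]) cylinder(h = 345, r = 18);
  translate([255, 18, 0]) cylinder(h = 345, r = 18);
  translate([18, 234, 0]) cylinder(h = 345, r = 18);
  translate([255, 234, 0]) cylinder(h = 345, r = 18);
}
translate([1493, 144, 0]) {
  translate([0, 0, 345]) cube([273, 252, 41]);
  translate([18, 18, 0]) cylinder(h = 345, r = 18);
  translate([255, 18, 0]) cylinder(h = 345, r = 18);
  translate([18, 234, 0]) cylinder(h = 345, r = 18);
  translate([255, 234, 0]) cylinder(h = 345, r = 18);
}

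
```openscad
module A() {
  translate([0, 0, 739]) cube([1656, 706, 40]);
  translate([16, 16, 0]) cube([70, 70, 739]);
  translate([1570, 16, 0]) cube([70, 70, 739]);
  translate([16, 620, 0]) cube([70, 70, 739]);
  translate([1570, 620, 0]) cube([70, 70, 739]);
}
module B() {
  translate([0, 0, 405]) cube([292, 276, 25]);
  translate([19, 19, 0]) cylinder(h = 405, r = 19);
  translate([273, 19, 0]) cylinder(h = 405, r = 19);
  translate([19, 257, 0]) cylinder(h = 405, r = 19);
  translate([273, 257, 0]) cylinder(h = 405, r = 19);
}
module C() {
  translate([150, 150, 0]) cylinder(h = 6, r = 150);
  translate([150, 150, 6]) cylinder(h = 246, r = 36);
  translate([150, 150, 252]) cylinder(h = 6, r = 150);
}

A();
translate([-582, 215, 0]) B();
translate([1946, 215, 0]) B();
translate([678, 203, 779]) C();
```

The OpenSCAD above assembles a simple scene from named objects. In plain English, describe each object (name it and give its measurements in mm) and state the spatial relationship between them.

A is a table with a 1656×706 mm rectangular top, 40 mm thick, top surface at z = 779 mm, supported by four 70×70 mm square legs, each inset 16 mm from the nearest pair of top edges, running from the floor.

B is a four-legged stool. The seat is 292×276 mm, 25 mm thick, top at z = 430 mm. It stands on four round legs, each 38 mm in diameter, from z = 0 to the seat underside, each leg's axis is inset half a diameter from the nearest pair of seat edges (so the leg's bounding box is flush with the corner).

C is a spool: two coaxial disc flanges of radius 150 mm and thickness 6 mm, joined by a core cylinder of radius 36 mm and height 246 mm. The lower flange rests on z = 0 and the three cylinders share a vertical axis.

Two stools sit around the table at the −x, +x sides. The spool is on top of the table, centred.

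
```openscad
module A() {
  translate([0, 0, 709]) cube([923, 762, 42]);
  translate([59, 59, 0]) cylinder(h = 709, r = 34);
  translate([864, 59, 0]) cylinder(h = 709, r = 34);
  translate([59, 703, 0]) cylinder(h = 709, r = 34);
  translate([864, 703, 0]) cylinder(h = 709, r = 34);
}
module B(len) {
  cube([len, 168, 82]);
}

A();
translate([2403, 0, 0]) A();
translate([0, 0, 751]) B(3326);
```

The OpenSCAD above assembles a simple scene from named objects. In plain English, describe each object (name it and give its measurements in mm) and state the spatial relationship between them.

A is a table: top 923 mm (x) × 762 mm (y), 42 mm thick, upper face at z = 751 mm, on four round legs of 68 mm diameter, each leg's bounding box inset 25 mm from the nearest pair of top edges, running from z = 0 to the bottom of the top.

B is a rectangular beam 3326 mm long (x), 168 mm deep (y), 82 mm thick (z).

The beam spans the tops of two tables placed 1480 mm apart, resting at z = 751 mm.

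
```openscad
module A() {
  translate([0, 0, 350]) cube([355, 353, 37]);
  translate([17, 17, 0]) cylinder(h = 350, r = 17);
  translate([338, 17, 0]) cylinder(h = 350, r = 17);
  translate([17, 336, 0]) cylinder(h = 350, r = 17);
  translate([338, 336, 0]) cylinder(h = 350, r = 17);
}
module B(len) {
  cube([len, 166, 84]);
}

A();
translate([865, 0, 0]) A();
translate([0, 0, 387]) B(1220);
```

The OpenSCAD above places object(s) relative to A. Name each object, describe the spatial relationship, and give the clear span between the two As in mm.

Second stool starts at x = 865; first ends at x = 355; clear span = 865 − 355 = 510 mm.

A is a stool. B is a beam. A beam spans the tops of two stools. The clear span between the two stools is 510 mm.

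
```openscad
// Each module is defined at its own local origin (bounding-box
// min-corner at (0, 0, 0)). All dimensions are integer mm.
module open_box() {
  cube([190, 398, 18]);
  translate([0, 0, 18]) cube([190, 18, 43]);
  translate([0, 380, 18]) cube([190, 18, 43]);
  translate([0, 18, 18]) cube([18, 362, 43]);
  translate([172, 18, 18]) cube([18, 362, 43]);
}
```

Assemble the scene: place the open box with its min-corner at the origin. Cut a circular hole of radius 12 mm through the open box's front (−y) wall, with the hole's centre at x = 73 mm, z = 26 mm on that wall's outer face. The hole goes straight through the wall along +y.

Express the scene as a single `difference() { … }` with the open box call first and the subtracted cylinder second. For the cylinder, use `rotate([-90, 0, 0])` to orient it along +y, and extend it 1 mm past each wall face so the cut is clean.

difference() {
  open_box();
  translate([73, -1, 26]) rotate([-90, 0, 0]) cylinder(h = 20, r = 12);
}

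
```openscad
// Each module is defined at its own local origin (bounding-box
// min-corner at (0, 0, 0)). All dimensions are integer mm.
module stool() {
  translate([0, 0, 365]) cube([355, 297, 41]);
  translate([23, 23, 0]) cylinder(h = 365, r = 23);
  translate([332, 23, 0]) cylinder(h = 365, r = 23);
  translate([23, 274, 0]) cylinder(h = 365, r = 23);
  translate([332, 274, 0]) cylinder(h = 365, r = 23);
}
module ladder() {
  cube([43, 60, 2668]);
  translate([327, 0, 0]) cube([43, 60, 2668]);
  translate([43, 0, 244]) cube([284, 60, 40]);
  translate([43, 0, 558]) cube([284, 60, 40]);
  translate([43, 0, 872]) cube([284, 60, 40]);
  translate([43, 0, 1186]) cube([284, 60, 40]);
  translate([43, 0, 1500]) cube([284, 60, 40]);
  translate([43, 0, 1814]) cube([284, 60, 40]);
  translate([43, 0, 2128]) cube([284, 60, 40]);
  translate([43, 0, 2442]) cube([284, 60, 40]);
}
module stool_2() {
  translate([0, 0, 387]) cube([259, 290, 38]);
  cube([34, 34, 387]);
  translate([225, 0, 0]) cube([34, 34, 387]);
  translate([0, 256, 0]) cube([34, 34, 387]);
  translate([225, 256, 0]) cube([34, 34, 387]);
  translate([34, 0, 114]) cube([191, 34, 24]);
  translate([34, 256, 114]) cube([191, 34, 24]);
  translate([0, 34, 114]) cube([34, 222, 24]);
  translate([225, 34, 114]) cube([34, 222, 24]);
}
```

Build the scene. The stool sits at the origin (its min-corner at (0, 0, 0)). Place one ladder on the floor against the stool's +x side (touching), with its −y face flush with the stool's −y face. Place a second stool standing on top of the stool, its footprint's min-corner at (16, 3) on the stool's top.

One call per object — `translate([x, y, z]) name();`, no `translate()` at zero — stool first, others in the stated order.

stool();
translate([355, 0, 0]) ladder();
translate([16, 3, 406]) stool_2();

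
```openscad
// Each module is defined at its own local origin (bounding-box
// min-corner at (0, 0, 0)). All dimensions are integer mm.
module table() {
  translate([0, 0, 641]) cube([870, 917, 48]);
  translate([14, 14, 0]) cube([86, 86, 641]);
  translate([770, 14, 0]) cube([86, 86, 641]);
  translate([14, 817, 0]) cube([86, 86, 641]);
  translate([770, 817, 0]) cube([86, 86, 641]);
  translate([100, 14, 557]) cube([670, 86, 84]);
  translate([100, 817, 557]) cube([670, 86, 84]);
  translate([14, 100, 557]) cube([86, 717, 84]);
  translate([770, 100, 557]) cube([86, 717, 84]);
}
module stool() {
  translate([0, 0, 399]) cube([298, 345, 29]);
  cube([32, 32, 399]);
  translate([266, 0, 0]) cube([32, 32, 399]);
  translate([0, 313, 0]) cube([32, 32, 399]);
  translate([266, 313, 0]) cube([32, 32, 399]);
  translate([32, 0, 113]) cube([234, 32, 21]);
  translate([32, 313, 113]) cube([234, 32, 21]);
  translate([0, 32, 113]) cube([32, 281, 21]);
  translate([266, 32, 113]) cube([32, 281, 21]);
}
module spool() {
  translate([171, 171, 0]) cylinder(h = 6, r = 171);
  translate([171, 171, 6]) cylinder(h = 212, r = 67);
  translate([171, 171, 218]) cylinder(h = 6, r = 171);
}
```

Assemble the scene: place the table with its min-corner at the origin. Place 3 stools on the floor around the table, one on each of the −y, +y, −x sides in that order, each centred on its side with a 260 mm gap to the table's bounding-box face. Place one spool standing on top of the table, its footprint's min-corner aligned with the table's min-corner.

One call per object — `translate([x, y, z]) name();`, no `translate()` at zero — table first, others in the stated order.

table();
translate([286, -605, 0]) stool();
translate([286, 1177, 0]) stool();
translate([-558, 286, 0]) stool();
translate([0, 0, 689]) spool();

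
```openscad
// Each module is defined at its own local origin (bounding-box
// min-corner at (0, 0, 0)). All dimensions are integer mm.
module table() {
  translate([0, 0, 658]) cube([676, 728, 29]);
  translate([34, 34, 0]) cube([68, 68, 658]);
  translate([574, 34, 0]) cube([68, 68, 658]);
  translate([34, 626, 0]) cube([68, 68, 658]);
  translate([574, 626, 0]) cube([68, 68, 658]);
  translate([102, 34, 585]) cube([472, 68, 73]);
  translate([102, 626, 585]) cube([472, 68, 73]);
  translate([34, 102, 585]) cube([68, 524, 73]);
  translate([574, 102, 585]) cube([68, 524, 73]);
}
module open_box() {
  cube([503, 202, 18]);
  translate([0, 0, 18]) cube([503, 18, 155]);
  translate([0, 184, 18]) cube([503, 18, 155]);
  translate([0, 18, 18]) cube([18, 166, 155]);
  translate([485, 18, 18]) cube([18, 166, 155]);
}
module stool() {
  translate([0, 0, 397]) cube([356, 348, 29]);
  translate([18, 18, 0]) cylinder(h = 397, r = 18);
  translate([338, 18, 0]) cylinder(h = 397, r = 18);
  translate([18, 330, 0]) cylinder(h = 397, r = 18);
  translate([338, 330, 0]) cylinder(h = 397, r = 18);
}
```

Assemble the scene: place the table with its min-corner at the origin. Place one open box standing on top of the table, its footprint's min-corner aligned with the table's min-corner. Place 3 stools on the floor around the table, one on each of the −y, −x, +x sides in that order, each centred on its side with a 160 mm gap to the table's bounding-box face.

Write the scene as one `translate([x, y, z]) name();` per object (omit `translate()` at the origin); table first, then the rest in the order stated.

table();
translate([0, 0, 687]) open_box();
translate([160, -508, 0]) stool();
translate([-516, 190, 0]) stool();
translate([836, 190, 0]) stool();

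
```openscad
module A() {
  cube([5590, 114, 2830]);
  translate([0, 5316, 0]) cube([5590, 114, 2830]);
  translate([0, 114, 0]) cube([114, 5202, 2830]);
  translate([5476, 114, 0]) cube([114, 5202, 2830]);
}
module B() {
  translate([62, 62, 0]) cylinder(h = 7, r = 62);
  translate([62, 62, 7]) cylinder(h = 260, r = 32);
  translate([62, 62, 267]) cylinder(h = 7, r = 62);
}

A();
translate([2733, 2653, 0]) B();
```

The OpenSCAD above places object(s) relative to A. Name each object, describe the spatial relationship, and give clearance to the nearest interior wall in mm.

Clearances: x = 2619, y = 2539; minimum 2539 mm.

A is a house frame. B is a spool. The spool sits inside the house frame, centred. The clearance to the nearest interior wall is 2539 mm.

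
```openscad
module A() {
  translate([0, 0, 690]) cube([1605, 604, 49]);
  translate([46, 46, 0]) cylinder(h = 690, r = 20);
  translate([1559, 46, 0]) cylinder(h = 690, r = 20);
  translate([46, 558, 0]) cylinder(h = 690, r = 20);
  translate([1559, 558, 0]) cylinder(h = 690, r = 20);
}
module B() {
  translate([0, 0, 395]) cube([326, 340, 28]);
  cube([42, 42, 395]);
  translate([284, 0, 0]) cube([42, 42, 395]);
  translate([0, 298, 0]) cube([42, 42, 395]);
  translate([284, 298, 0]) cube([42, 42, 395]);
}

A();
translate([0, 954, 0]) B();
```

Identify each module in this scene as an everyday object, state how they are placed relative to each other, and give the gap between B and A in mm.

The stool's nearest face is 350 mm from the table's +y face.

A is a table. B is a stool. The stool is on the floor beside the table on its +y side. The gap between the stool and the table is 350 mm.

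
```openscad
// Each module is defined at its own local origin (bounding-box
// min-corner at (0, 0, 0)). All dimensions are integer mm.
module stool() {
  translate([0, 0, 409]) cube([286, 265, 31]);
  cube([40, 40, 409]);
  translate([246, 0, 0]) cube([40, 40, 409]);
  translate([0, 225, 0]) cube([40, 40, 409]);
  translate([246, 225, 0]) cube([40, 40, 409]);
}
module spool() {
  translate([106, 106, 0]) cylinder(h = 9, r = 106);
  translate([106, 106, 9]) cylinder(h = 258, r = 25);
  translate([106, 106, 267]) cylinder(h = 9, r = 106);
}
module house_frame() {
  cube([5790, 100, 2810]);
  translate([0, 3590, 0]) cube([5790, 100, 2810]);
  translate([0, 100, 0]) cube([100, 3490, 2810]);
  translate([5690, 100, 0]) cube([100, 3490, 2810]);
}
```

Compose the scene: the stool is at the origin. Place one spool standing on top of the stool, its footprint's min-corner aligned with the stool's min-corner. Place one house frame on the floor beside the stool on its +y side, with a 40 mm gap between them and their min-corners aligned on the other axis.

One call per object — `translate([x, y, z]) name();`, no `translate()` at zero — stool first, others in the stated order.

stool();
translate([0, 0, 440]) spool();
translate([0, 305, 0]) house_frame();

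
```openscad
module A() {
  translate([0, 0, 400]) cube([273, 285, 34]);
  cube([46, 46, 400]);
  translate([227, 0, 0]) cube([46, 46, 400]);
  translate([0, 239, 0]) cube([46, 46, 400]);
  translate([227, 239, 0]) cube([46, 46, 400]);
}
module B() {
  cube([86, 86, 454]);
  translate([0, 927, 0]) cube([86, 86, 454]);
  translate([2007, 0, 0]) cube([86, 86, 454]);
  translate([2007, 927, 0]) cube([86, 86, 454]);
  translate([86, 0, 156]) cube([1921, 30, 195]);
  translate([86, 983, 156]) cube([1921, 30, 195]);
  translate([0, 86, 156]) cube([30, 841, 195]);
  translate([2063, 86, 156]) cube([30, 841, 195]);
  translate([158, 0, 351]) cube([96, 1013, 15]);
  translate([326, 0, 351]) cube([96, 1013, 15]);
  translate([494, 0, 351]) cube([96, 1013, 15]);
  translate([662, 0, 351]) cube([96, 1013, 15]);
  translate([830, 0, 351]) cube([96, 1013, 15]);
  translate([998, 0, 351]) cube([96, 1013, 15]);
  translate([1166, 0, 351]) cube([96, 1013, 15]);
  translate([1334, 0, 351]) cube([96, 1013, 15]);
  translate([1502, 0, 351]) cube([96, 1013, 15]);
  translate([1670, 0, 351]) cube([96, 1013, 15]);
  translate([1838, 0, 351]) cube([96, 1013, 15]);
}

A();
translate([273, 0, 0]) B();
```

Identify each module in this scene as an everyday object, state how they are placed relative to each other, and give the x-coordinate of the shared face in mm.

The stool's +x face and the bed frame's −x face are both at x = 273 mm.

A is a stool. B is a bed frame. The bed frame is against the stool's +x side, with their −y faces flush. The x-coordinate of the shared face is 273 mm.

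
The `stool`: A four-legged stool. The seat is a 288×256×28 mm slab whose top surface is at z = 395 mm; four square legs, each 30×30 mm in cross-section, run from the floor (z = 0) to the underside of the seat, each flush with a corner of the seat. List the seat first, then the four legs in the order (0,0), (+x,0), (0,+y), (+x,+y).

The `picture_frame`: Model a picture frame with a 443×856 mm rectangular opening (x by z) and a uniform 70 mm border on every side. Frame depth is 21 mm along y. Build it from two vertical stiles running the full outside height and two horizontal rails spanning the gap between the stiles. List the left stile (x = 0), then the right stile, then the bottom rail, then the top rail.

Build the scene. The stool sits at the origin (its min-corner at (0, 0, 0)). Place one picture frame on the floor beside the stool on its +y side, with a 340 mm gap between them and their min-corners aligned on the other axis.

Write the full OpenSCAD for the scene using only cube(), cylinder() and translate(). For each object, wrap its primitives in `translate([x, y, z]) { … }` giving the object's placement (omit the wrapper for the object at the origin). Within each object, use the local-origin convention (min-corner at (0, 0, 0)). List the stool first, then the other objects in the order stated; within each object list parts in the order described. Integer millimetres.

translate([0, 0, 367]) cube([288, 256, 28]);
cube([30, 30, 367]);
translate([258, 0, 0]) cube([30, 30, 367]);
translate([0, 226, 0]) cube([30, 30, 367]);
translate([258, 226, 0]) cube([30, 30, 367]);
translate([0, 596, 0]) {
  cube([70, 21, 996]);
  translate([513, 0, 0]) cube([70, 21, 996]);
  translate([70, 0, 0]) cube([443, 21, 70]);
  translate([70, 0, 926]) cube([443, 21, 70]);
}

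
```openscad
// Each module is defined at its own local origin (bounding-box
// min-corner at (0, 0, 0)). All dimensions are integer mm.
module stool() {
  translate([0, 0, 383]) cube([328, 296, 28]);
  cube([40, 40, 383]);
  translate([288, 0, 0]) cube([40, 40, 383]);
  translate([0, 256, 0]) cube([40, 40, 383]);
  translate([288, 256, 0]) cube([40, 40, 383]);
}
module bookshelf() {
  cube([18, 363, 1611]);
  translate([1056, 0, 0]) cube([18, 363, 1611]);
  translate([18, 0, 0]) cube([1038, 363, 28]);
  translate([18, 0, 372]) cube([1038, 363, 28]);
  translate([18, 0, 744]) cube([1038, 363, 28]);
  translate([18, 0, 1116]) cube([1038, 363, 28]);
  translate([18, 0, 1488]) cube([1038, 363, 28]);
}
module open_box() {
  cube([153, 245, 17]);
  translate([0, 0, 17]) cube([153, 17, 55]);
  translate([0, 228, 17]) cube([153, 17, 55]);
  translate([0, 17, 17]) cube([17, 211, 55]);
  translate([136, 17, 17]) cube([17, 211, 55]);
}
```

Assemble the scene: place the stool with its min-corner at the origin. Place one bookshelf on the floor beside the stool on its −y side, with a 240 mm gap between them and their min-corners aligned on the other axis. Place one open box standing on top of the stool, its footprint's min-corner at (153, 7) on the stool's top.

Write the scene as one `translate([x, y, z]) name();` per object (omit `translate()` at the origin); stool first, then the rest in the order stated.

stool();
translate([0, -603, 0]) bookshelf();
translate([153, 7, 411]) open_box();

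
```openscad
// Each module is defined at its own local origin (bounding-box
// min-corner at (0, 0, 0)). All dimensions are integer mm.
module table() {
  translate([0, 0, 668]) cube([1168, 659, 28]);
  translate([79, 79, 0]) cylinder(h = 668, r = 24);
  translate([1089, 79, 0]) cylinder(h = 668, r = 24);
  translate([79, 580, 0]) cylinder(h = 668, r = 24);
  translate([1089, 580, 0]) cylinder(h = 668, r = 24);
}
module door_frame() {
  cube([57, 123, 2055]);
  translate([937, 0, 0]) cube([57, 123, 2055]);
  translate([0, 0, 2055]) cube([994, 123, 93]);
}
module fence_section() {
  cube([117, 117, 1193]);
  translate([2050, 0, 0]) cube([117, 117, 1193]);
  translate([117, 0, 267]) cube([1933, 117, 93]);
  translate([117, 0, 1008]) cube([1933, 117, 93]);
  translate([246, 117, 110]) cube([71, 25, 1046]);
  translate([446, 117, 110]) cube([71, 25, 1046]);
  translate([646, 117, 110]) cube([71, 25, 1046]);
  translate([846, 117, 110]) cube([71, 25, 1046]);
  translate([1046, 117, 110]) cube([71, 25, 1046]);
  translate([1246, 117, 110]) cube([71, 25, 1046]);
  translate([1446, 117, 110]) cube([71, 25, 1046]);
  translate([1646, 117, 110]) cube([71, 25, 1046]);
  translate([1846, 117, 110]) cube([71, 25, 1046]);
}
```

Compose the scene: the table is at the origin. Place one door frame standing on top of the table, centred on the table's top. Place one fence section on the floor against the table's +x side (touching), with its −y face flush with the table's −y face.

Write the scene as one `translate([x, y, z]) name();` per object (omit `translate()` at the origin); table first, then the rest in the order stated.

table();
translate([87, 268, 696]) door_frame();
translate([1168, 0, 0]) fence_section();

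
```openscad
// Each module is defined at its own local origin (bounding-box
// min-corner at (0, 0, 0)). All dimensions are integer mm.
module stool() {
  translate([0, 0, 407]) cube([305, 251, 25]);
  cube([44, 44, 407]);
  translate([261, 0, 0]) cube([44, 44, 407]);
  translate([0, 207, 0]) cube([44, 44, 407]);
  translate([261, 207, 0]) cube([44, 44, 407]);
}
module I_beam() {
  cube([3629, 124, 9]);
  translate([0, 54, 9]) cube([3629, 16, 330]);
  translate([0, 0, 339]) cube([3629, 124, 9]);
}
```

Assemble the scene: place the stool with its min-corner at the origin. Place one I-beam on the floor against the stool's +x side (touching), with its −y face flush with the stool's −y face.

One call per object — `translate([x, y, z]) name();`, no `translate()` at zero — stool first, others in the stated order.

stool();
translate([305, 0, 0]) I_beam();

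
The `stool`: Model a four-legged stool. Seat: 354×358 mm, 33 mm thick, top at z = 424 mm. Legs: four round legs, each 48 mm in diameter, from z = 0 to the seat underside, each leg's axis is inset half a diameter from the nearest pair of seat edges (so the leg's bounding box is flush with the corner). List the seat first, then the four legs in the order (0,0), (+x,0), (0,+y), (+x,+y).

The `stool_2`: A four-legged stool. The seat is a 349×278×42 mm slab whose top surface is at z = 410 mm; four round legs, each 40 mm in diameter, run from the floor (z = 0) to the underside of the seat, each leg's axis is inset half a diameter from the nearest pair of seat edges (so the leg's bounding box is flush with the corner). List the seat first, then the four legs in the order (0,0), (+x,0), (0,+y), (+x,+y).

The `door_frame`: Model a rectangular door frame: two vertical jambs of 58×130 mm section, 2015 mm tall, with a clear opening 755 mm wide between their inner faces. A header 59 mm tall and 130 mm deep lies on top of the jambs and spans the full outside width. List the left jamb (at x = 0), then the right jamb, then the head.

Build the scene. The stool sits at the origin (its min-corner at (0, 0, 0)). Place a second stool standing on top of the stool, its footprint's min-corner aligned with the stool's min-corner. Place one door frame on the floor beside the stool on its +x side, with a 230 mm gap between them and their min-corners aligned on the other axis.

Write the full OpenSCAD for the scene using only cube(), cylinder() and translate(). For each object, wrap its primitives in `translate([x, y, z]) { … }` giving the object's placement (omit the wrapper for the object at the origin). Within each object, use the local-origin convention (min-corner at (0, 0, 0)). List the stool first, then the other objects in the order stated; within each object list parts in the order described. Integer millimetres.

translate([0, 0, 391]) cube([354, 358, 33]);
translate([24, 24, 0]) cylinder(h = 391, r = 24);
translate([330, 24, 0]) cylinder(h = 391, r = 24);
translate([24, 334, 0]) cylinder(h = 391, r = 24);
translate([330, 334, 0]) cylinder(h = 391, r = 24);
translate([0, 0, 424]) {
  translate([0, 0, 368]) cube([349, 278, 42]);
  translate([20, 20, 0]) cylinder(h = 368, r = 20);
  translate([329, 20, 0]) cylinder(h = 368, r = 20);
  translate([20, 258, 0]) cylinder(h = 368, r = 20);
  translate([329, 258, 0]) cylinder(h = 368, r = 20);
}
translate([584, 0, 0]) {
  cube([58, 130, 2015]);
  translate([813, 0, 0]) cube([58, 130, 2015]);
  translate([0, 0, 2015]) cube([871, 130, 59]);
}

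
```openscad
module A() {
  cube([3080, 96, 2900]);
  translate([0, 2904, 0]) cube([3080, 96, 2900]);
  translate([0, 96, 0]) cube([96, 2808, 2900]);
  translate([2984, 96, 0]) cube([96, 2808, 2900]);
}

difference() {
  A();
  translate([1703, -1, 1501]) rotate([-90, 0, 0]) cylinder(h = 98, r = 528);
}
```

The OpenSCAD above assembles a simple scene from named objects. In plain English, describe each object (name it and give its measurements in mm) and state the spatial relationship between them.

A is a box-shaped house frame (walls only): outside footprint 3080×3000 mm, wall height 2900 mm, wall thickness 96 mm. The two y-facing walls run the full x-width; the two x-facing walls fit between the inner faces of the y-facing walls.

The house frame has a circular hole of radius 528 mm through its front wall, centred at (x = 1703, z = 1501).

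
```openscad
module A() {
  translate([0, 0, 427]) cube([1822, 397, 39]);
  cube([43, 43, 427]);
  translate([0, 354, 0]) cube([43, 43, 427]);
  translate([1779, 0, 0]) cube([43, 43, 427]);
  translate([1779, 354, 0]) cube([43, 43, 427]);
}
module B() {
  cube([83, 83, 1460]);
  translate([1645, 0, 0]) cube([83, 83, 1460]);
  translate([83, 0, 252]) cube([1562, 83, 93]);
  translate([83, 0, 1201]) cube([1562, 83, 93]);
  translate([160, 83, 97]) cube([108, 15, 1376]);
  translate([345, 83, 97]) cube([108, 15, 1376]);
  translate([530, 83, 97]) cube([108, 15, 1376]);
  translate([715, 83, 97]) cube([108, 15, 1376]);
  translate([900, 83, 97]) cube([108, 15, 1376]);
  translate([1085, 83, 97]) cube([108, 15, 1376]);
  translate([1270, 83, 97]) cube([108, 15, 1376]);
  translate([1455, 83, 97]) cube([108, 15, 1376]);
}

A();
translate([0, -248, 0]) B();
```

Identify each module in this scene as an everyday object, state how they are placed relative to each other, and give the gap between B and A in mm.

The fence section's nearest face is 150 mm from the bench's −y face.

A is a bench. B is a fence section. The fence section is on the floor beside the bench on its −y side. The gap between the fence section and the bench is 150 mm.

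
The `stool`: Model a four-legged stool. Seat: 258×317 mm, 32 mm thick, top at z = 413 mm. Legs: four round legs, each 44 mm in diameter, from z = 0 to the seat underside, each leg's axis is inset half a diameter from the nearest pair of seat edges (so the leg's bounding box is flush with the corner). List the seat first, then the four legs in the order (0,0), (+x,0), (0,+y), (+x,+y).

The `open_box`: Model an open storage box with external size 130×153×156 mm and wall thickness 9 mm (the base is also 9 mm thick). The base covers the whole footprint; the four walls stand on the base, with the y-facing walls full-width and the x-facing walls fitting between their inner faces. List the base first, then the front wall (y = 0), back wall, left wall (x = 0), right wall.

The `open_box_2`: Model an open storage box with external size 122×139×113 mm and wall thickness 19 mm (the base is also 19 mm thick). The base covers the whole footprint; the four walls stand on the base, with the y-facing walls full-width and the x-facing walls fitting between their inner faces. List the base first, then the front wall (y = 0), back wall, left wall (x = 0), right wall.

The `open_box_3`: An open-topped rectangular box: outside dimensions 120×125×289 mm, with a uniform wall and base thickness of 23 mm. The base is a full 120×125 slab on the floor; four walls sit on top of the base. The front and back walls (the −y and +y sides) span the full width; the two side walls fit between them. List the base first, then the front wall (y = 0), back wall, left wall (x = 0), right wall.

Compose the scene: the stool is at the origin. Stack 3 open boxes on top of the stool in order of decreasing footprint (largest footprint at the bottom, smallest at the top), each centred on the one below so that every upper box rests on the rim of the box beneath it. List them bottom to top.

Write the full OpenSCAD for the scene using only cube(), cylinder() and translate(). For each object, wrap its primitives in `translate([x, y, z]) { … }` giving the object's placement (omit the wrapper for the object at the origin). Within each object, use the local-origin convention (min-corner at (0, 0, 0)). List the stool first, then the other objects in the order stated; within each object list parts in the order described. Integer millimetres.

translate([0, 0, 381]) cube([258, 317, 32]);
translate([22, 22, 0]) cylinder(h = 381, r = 22);
translate([236, 22, 0]) cylinder(h = 381, r = 22);
translate([22, 295, 0]) cylinder(h = 381, r = 22);
translate([236, 295, 0]) cylinder(h = 381, r = 22);
translate([64, 82, 413]) {
  cube([130, 153, 9]);
  translate([0, 0, 9]) cube([130, 9, 147]);
  translate([0, 144, 9]) cube([130, 9, 147]);
  translate([0, 9, 9]) cube([9, 135, 147]);
  translate([121, 9, 9]) cube([9, 135, 147]);
}
translate([68, 89, 569]) {
  cube([122, 139, 19]);
  translate([0, 0, 19]) cube([122, 19, 94]);
  translate([0, 120, 19]) cube([122, 19, 94]);
  translate([0, 19, 19]) cube([19, 101, 94]);
  translate([103, 19, 19]) cube([19, 101, 94]);
}
translate([69, 96, 682]) {
  cube([120, 125, 23]);
  translate([0, 0, 23]) cube([120, 23, 266]);
  translate([0, 102, 23]) cube([120, 23, 266]);
  translate([0, 23, 23]) cube([23, 79, 266]);
  translate([97, 23, 23]) cube([23, 79, 266]);
}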